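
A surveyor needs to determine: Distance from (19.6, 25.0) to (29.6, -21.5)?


dx=10, dy=-46.5
d^2 = 10^2 + (-46.5)^2 = 2262.25
d = sqrt(2262.25) = 47.5631

47.5631


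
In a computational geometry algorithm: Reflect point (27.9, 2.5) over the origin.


Reflection over origin: (x,y) -> (-x,-y)
(27.9, 2.5) -> (-27.9, -2.5)

(-27.9, -2.5)


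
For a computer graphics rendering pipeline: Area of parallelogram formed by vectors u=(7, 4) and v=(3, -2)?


|u x v| = |7*(-2) - 4*3|
= |(-14) - 12| = 26

26


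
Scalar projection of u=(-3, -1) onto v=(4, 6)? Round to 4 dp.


u.v = -18, |v| = sqrt(52) = 7.2111
Scalar projection = u.v / |v| = -18 / sqrt(52) = -2.4962

-2.4962


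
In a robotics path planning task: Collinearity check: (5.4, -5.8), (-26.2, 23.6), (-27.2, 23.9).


Cross product: ((-26.2)-5.4)*(23.9-(-5.8)) - (23.6-(-5.8))*((-27.2)-5.4)
= 19.92

No, not collinear


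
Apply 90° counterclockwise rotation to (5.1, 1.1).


90° CCW: (x,y) -> (-y, x)
(5.1,1.1) -> (-1.1, 5.1)

(-1.1, 5.1)


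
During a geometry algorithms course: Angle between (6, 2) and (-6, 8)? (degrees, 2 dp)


u.v = -20, |u| = sqrt(40) = 6.3246, |v| = sqrt(100) = 10
cos(theta) = u.v/(|u||v|) = -20/sqrt(4000) = -0.316228
theta = acos(-0.316228) = 108.43 degrees

108.43 degrees


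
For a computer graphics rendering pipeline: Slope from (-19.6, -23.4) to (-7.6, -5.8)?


slope = (y2-y1)/(x2-x1) = ((-5.8)-(-23.4))/((-7.6)-(-19.6)) = 17.6/12 = 1.4667

1.4667


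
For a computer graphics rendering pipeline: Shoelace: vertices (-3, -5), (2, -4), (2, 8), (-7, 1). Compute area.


Shoelace sum: ((-3)*(-4) - 2*(-5)) + (2*8 - 2*(-4)) + (2*1 - (-7)*8) + ((-7)*(-5) - (-3)*1)
= 142
Area = |142|/2 = 71

71


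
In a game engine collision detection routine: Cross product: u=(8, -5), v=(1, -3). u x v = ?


u x v = u_x*v_y - u_y*v_x = 8*(-3) - (-5)*1
= (-24) - (-5) = -19

-19


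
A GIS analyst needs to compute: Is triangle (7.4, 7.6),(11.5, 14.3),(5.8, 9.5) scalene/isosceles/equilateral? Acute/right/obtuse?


Side lengths squared: AB^2=61.7, BC^2=55.53, CA^2=6.17
Sorted: [6.17, 55.53, 61.7]
By sides: Scalene, By angles: Right

Scalene, Right


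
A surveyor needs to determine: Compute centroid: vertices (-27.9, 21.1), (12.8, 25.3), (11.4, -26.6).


Centroid = ((x_A+x_B+x_C)/3, (y_A+y_B+y_C)/3)
= (((-27.9)+12.8+11.4)/3, (21.1+25.3+(-26.6))/3)
= (-1.2333, 6.6)

(-1.2333, 6.6)


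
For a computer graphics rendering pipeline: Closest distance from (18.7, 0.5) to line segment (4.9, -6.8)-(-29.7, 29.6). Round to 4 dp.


Project P onto AB: t = 0 (clamped to [0,1])
Closest point on segment: (4.9, -6.8)
Distance: 15.6119

15.6119


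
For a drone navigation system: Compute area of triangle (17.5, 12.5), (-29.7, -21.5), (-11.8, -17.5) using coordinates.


Area = |x_A(y_B-y_C) + x_B(y_C-y_A) + x_C(y_A-y_B)|/2
= |(-70) + 891 + (-401.2)|/2
= 419.8/2 = 209.9

209.9


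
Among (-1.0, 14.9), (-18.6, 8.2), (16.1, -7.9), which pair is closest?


d(P0,P1) = 18.8322, d(P0,P2) = 28.5, d(P1,P2) = 38.2531
Closest: P0 and P1

Closest pair: (-1.0, 14.9) and (-18.6, 8.2), distance = 18.8322


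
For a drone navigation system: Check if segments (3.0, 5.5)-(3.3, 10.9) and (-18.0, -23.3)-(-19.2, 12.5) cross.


Cross products: d1=-786.36, d2=-803.58, d3=104.76, d4=121.98
d1*d2 < 0 and d3*d4 < 0? no

No, they don't intersect


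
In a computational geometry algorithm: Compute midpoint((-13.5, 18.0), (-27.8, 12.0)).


M = (((-13.5)+(-27.8))/2, (18+12)/2)
= (-20.65, 15)

(-20.65, 15)


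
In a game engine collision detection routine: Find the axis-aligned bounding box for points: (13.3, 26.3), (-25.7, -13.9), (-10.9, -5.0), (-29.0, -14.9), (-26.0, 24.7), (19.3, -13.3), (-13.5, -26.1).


x range: [-29, 19.3]
y range: [-26.1, 26.3]
Bounding box: (-29,-26.1) to (19.3,26.3)

(-29,-26.1) to (19.3,26.3)


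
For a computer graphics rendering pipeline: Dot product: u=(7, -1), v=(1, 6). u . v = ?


u . v = u_x*v_x + u_y*v_y = 7*1 + (-1)*6
= 7 + (-6) = 1

1


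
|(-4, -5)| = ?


|u| = sqrt((-4)^2 + (-5)^2) = sqrt(41) = 6.4031

6.4031


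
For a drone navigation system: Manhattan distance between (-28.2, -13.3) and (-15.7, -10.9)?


|(-28.2)-(-15.7)| + |(-13.3)-(-10.9)| = 12.5 + 2.4 = 14.9

14.9


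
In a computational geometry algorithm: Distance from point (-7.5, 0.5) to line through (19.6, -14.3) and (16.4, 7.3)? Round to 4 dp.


|cross product| = 538
|line direction| = sqrt(476.8) = 21.8358
Distance = 538/sqrt(476.8) = 24.6385

24.6385


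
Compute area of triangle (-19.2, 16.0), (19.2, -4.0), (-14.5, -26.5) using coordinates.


Area = |x_A(y_B-y_C) + x_B(y_C-y_A) + x_C(y_A-y_B)|/2
= |(-432) + (-816) + (-290)|/2
= 1538/2 = 769

769


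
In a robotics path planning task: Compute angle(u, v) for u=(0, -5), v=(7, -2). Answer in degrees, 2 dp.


u.v = 10, |u| = sqrt(25) = 5, |v| = sqrt(53) = 7.2801
cos(theta) = u.v/(|u||v|) = 10/sqrt(1325) = 0.274721
theta = acos(0.274721) = 74.05 degrees

74.05 degrees


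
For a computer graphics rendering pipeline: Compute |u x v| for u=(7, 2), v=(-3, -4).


|u x v| = |7*(-4) - 2*(-3)|
= |(-28) - (-6)| = 22

22


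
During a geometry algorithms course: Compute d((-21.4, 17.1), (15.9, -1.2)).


dx=37.3, dy=-18.3
d^2 = 37.3^2 + (-18.3)^2 = 1726.18
d = sqrt(1726.18) = 41.5473

41.5473


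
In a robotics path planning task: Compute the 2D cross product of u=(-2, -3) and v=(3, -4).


u x v = u_x*v_y - u_y*v_x = (-2)*(-4) - (-3)*3
= 8 - (-9) = 17

17


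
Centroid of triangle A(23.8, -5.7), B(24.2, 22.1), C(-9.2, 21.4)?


Centroid = ((x_A+x_B+x_C)/3, (y_A+y_B+y_C)/3)
= ((23.8+24.2+(-9.2))/3, ((-5.7)+22.1+21.4)/3)
= (12.9333, 12.6)

(12.9333, 12.6)


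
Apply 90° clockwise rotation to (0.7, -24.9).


90° CW: (x,y) -> (y, -x)
(0.7,-24.9) -> (-24.9, -0.7)

(-24.9, -0.7)


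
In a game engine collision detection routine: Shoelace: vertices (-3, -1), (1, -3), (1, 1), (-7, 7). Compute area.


Shoelace sum: ((-3)*(-3) - 1*(-1)) + (1*1 - 1*(-3)) + (1*7 - (-7)*1) + ((-7)*(-1) - (-3)*7)
= 56
Area = |56|/2 = 28

28


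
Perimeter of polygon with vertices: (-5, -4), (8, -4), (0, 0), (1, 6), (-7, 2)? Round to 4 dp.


Sides: (-5, -4)->(8, -4): sqrt(169) = 13, (8, -4)->(0, 0): sqrt(80) = 8.944272, (0, 0)->(1, 6): sqrt(37) = 6.082763, (1, 6)->(-7, 2): sqrt(80) = 8.944272, (-7, 2)->(-5, -4): sqrt(40) = 6.324555
Sum = 43.295862
Perimeter = 43.2959

43.2959


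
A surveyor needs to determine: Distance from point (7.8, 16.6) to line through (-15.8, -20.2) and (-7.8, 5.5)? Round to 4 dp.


|cross product| = 312.12
|line direction| = sqrt(724.49) = 26.9164
Distance = 312.12/sqrt(724.49) = 11.5959

11.5959


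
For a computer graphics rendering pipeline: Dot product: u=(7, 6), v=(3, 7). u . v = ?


u . v = u_x*v_x + u_y*v_y = 7*3 + 6*7
= 21 + 42 = 63

63


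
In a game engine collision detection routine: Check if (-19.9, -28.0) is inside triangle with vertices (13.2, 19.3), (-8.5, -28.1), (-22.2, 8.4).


Cross products: AB x AP = -542.53, BC x BP = 414.73, CA x CP = -1313.63
All same sign? no

No, outside


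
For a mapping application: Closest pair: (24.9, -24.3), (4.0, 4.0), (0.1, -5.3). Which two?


d(P0,P1) = 35.181, d(P0,P2) = 31.2416, d(P1,P2) = 10.0846
Closest: P1 and P2

Closest pair: (4.0, 4.0) and (0.1, -5.3), distance = 10.0846


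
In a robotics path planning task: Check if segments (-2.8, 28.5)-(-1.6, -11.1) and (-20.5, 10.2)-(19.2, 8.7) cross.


Cross products: d1=753.06, d2=-817.26, d3=-722.88, d4=847.44
d1*d2 < 0 and d3*d4 < 0? yes

Yes, they intersect


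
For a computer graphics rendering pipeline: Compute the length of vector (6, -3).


|u| = sqrt(6^2 + (-3)^2) = sqrt(45) = 6.7082

6.7082


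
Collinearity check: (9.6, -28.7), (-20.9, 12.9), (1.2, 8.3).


Cross product: ((-20.9)-9.6)*(8.3-(-28.7)) - (12.9-(-28.7))*(1.2-9.6)
= -779.06

No, not collinear


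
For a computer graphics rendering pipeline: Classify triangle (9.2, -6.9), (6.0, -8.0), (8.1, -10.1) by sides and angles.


Side lengths squared: AB^2=11.45, BC^2=8.82, CA^2=11.45
Sorted: [8.82, 11.45, 11.45]
By sides: Isosceles, By angles: Acute

Isosceles, Acute


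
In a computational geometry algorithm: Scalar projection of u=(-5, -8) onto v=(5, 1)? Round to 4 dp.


u.v = -33, |v| = sqrt(26) = 5.099
Scalar projection = u.v / |v| = -33 / sqrt(26) = -6.4718

-6.4718


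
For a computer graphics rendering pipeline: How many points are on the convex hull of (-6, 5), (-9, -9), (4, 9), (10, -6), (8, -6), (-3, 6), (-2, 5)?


Convex hull vertices (CCW): (-9, -9), (10, -6), (4, 9), (-6, 5)
Count = 4

4


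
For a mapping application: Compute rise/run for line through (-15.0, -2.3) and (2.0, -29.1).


slope = (y2-y1)/(x2-x1) = ((-29.1)-(-2.3))/(2-(-15)) = (-26.8)/17 = -1.5765

-1.5765


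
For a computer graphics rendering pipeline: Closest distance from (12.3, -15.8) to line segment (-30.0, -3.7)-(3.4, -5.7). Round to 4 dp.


Project P onto AB: t = 1 (clamped to [0,1])
Closest point on segment: (3.4, -5.7)
Distance: 13.4618

13.4618


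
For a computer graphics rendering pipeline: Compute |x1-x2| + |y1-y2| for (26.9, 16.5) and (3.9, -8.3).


|26.9-3.9| + |16.5-(-8.3)| = 23 + 24.8 = 47.8

47.8


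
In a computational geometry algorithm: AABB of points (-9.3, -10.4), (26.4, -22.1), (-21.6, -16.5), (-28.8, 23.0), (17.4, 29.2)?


x range: [-28.8, 26.4]
y range: [-22.1, 29.2]
Bounding box: (-28.8,-22.1) to (26.4,29.2)

(-28.8,-22.1) to (26.4,29.2)


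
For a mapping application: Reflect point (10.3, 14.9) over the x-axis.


Reflection over x-axis: (x,y) -> (x,-y)
(10.3, 14.9) -> (10.3, -14.9)

(10.3, -14.9)


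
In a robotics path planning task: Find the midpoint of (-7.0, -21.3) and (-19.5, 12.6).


M = (((-7)+(-19.5))/2, ((-21.3)+12.6)/2)
= (-13.25, -4.35)

(-13.25, -4.35)


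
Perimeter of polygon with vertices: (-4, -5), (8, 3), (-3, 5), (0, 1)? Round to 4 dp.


Sides: (-4, -5)->(8, 3): sqrt(208) = 14.422205, (8, 3)->(-3, 5): sqrt(125) = 11.18034, (-3, 5)->(0, 1): sqrt(25) = 5, (0, 1)->(-4, -5): sqrt(52) = 7.211103
Sum = 37.813648
Perimeter = 37.8136

37.8136


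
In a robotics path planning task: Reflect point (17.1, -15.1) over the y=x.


Reflection over y=x: (x,y) -> (y,x)
(17.1, -15.1) -> (-15.1, 17.1)

(-15.1, 17.1)


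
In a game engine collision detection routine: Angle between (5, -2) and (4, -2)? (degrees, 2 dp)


u.v = 24, |u| = sqrt(29) = 5.3852, |v| = sqrt(20) = 4.4721
cos(theta) = u.v/(|u||v|) = 24/sqrt(580) = 0.996546
theta = acos(0.996546) = 4.76 degrees

4.76 degrees


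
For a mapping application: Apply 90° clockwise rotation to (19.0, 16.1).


90° CW: (x,y) -> (y, -x)
(19,16.1) -> (16.1, -19)

(16.1, -19)


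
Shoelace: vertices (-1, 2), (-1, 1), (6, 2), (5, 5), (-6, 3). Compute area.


Shoelace sum: ((-1)*1 - (-1)*2) + ((-1)*2 - 6*1) + (6*5 - 5*2) + (5*3 - (-6)*5) + ((-6)*2 - (-1)*3)
= 49
Area = |49|/2 = 24.5

24.5


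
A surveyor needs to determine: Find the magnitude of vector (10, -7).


|u| = sqrt(10^2 + (-7)^2) = sqrt(149) = 12.2066

12.2066


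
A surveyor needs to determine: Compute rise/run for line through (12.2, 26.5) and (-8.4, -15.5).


slope = (y2-y1)/(x2-x1) = ((-15.5)-26.5)/((-8.4)-12.2) = (-42)/(-20.6) = 2.0388

2.0388


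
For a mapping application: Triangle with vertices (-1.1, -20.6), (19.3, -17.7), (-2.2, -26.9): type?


Side lengths squared: AB^2=424.57, BC^2=546.89, CA^2=40.9
Sorted: [40.9, 424.57, 546.89]
By sides: Scalene, By angles: Obtuse

Scalene, Obtuse


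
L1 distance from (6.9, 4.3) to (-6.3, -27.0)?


|6.9-(-6.3)| + |4.3-(-27)| = 13.2 + 31.3 = 44.5

44.5


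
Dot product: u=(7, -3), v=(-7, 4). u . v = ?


u . v = u_x*v_x + u_y*v_y = 7*(-7) + (-3)*4
= (-49) + (-12) = -61

-61


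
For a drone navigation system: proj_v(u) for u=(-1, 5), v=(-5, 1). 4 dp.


u.v = 10, |v| = sqrt(26) = 5.099
Scalar projection = u.v / |v| = 10 / sqrt(26) = 1.9612

1.9612


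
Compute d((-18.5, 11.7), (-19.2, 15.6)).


dx=-0.7, dy=3.9
d^2 = (-0.7)^2 + 3.9^2 = 15.7
d = sqrt(15.7) = 3.9623

3.9623


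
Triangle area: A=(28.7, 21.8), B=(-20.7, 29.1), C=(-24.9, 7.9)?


Area = |x_A(y_B-y_C) + x_B(y_C-y_A) + x_C(y_A-y_B)|/2
= |608.44 + 287.73 + 181.77|/2
= 1077.94/2 = 538.97

538.97


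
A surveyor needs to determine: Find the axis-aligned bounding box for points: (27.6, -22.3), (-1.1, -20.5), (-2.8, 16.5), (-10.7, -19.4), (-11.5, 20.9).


x range: [-11.5, 27.6]
y range: [-22.3, 20.9]
Bounding box: (-11.5,-22.3) to (27.6,20.9)

(-11.5,-22.3) to (27.6,20.9)


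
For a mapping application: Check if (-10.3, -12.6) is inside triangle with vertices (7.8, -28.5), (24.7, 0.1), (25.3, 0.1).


Cross products: AB x AP = 786.37, BC x BP = -7.62, CA x CP = -795.91
All same sign? no

No, outside


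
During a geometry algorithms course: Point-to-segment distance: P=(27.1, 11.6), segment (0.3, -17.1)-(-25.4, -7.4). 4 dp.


Project P onto AB: t = 0 (clamped to [0,1])
Closest point on segment: (0.3, -17.1)
Distance: 39.2674

39.2674


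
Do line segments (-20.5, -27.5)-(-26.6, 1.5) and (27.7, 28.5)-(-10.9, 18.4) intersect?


Cross products: d1=1674.78, d2=493.77, d3=-1739.4, d4=-558.39
d1*d2 < 0 and d3*d4 < 0? no

No, they don't intersect


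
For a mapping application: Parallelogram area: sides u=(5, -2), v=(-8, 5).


|u x v| = |5*5 - (-2)*(-8)|
= |25 - 16| = 9

9


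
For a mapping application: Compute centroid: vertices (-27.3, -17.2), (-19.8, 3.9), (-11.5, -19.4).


Centroid = ((x_A+x_B+x_C)/3, (y_A+y_B+y_C)/3)
= (((-27.3)+(-19.8)+(-11.5))/3, ((-17.2)+3.9+(-19.4))/3)
= (-19.5333, -10.9)

(-19.5333, -10.9)


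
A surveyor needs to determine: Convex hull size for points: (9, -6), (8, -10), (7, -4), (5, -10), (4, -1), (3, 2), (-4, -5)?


Convex hull vertices (CCW): (-4, -5), (5, -10), (8, -10), (9, -6), (3, 2)
Count = 5

5


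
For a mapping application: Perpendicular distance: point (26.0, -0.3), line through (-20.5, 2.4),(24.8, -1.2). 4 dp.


|cross product| = 45.09
|line direction| = sqrt(2065.05) = 45.4428
Distance = 45.09/sqrt(2065.05) = 0.9922

0.9922


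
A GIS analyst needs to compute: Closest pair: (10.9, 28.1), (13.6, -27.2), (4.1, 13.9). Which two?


d(P0,P1) = 55.3659, d(P0,P2) = 15.7442, d(P1,P2) = 42.1836
Closest: P0 and P2

Closest pair: (10.9, 28.1) and (4.1, 13.9), distance = 15.7442


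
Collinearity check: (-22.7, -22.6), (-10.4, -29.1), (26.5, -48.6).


Cross product: ((-10.4)-(-22.7))*((-48.6)-(-22.6)) - ((-29.1)-(-22.6))*(26.5-(-22.7))
= 0

Yes, collinear


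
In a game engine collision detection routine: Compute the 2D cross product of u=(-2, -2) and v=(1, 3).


u x v = u_x*v_y - u_y*v_x = (-2)*3 - (-2)*1
= (-6) - (-2) = -4

-4


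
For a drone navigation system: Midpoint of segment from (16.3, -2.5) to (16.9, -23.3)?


M = ((16.3+16.9)/2, ((-2.5)+(-23.3))/2)
= (16.6, -12.9)

(16.6, -12.9)


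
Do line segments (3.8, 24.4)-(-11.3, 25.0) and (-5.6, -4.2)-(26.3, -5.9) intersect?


Cross products: d1=928.32, d2=921.79, d3=437.5, d4=444.03
d1*d2 < 0 and d3*d4 < 0? no

No, they don't intersect


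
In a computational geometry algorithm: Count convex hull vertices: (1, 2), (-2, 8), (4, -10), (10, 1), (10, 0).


Convex hull vertices (CCW): (-2, 8), (4, -10), (10, 0), (10, 1)
Count = 4

4


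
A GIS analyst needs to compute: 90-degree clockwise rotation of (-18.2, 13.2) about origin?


90° CW: (x,y) -> (y, -x)
(-18.2,13.2) -> (13.2, 18.2)

(13.2, 18.2)


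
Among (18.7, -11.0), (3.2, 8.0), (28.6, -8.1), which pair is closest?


d(P0,P1) = 24.5204, d(P0,P2) = 10.316, d(P1,P2) = 30.0727
Closest: P0 and P2

Closest pair: (18.7, -11.0) and (28.6, -8.1), distance = 10.316


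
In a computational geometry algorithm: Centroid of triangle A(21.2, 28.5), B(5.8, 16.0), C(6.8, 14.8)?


Centroid = ((x_A+x_B+x_C)/3, (y_A+y_B+y_C)/3)
= ((21.2+5.8+6.8)/3, (28.5+16+14.8)/3)
= (11.2667, 19.7667)

(11.2667, 19.7667)


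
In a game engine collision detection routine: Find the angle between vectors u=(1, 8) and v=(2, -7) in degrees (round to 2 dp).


u.v = -54, |u| = sqrt(65) = 8.0623, |v| = sqrt(53) = 7.2801
cos(theta) = u.v/(|u||v|) = -54/sqrt(3445) = -0.920024
theta = acos(-0.920024) = 156.93 degrees

156.93 degrees


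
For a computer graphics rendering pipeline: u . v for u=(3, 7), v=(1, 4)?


u . v = u_x*v_x + u_y*v_y = 3*1 + 7*4
= 3 + 28 = 31

31


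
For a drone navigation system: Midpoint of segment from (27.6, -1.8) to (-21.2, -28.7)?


M = ((27.6+(-21.2))/2, ((-1.8)+(-28.7))/2)
= (3.2, -15.25)

(3.2, -15.25)


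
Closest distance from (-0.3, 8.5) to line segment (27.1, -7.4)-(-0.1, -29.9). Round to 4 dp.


Project P onto AB: t = 0.311 (clamped to [0,1])
Closest point on segment: (18.6409, -14.3974)
Distance: 29.7161

29.7161


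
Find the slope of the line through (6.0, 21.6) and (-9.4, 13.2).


slope = (y2-y1)/(x2-x1) = (13.2-21.6)/((-9.4)-6) = (-8.4)/(-15.4) = 0.5455

0.5455


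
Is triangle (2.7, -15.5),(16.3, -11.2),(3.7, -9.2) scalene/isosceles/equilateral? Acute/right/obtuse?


Side lengths squared: AB^2=203.45, BC^2=162.76, CA^2=40.69
Sorted: [40.69, 162.76, 203.45]
By sides: Scalene, By angles: Right

Scalene, Right


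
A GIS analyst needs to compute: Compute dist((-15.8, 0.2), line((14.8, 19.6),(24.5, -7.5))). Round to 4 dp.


|cross product| = 1017.44
|line direction| = sqrt(828.5) = 28.7837
Distance = 1017.44/sqrt(828.5) = 35.3478

35.3478


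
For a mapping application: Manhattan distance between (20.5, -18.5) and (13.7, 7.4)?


|20.5-13.7| + |(-18.5)-7.4| = 6.8 + 25.9 = 32.7

32.7


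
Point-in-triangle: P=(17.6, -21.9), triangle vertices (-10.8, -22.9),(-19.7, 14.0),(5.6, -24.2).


Cross products: AB x AP = -1056.86, BC x BP = 516.59, CA x CP = -53.32
All same sign? no

No, outside


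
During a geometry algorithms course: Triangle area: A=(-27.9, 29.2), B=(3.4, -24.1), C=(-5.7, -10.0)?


Area = |x_A(y_B-y_C) + x_B(y_C-y_A) + x_C(y_A-y_B)|/2
= |393.39 + (-133.28) + (-303.81)|/2
= 43.7/2 = 21.85

21.85


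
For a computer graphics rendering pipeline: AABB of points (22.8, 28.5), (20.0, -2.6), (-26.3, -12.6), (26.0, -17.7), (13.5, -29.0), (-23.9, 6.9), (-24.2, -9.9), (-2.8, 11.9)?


x range: [-26.3, 26]
y range: [-29, 28.5]
Bounding box: (-26.3,-29) to (26,28.5)

(-26.3,-29) to (26,28.5)


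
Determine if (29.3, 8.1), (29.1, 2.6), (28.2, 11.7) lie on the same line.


Cross product: (29.1-29.3)*(11.7-8.1) - (2.6-8.1)*(28.2-29.3)
= -6.77

No, not collinear


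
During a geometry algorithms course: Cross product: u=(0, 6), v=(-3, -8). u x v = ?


u x v = u_x*v_y - u_y*v_x = 0*(-8) - 6*(-3)
= 0 - (-18) = 18

18


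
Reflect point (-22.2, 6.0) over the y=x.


Reflection over y=x: (x,y) -> (y,x)
(-22.2, 6) -> (6, -22.2)

(6, -22.2)


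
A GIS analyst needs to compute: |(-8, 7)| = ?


|u| = sqrt((-8)^2 + 7^2) = sqrt(113) = 10.6301

10.6301


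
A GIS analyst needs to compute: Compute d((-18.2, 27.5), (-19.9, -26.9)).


dx=-1.7, dy=-54.4
d^2 = (-1.7)^2 + (-54.4)^2 = 2962.25
d = sqrt(2962.25) = 54.4266

54.4266


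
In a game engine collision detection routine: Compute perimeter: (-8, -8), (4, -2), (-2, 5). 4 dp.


Sides: (-8, -8)->(4, -2): sqrt(180) = 13.416408, (4, -2)->(-2, 5): sqrt(85) = 9.219544, (-2, 5)->(-8, -8): sqrt(205) = 14.317821
Sum = 36.953773
Perimeter = 36.9538

36.9538


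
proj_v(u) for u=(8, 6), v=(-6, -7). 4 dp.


u.v = -90, |v| = sqrt(85) = 9.2195
Scalar projection = u.v / |v| = -90 / sqrt(85) = -9.7619

-9.7619


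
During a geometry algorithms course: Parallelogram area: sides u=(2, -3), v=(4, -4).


|u x v| = |2*(-4) - (-3)*4|
= |(-8) - (-12)| = 4

4


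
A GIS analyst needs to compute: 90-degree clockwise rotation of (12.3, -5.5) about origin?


90° CW: (x,y) -> (y, -x)
(12.3,-5.5) -> (-5.5, -12.3)

(-5.5, -12.3)


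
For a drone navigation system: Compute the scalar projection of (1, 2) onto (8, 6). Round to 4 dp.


u.v = 20, |v| = sqrt(100) = 10
Scalar projection = u.v / |v| = 20 / sqrt(100) = 2

2


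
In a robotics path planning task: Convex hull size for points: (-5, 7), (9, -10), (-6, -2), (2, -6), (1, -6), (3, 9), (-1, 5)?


Convex hull vertices (CCW): (-6, -2), (1, -6), (9, -10), (3, 9), (-5, 7)
Count = 5

5


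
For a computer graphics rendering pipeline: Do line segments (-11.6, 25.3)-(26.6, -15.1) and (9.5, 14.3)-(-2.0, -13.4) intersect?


Cross products: d1=-710.97, d2=811.77, d3=432.24, d4=-1090.5
d1*d2 < 0 and d3*d4 < 0? yes

Yes, they intersect


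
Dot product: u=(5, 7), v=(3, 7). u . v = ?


u . v = u_x*v_x + u_y*v_y = 5*3 + 7*7
= 15 + 49 = 64

64


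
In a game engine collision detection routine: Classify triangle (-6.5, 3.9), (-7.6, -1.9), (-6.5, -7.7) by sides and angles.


Side lengths squared: AB^2=34.85, BC^2=34.85, CA^2=134.56
Sorted: [34.85, 34.85, 134.56]
By sides: Isosceles, By angles: Obtuse

Isosceles, Obtuse


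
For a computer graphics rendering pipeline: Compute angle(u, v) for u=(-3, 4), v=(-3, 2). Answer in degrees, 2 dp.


u.v = 17, |u| = sqrt(25) = 5, |v| = sqrt(13) = 3.6056
cos(theta) = u.v/(|u||v|) = 17/sqrt(325) = 0.94299
theta = acos(0.94299) = 19.44 degrees

19.44 degrees


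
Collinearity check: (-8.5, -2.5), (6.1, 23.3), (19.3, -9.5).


Cross product: (6.1-(-8.5))*((-9.5)-(-2.5)) - (23.3-(-2.5))*(19.3-(-8.5))
= -819.44

No, not collinear


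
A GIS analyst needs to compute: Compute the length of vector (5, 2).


|u| = sqrt(5^2 + 2^2) = sqrt(29) = 5.3852

5.3852


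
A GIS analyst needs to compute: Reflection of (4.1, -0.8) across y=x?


Reflection over y=x: (x,y) -> (y,x)
(4.1, -0.8) -> (-0.8, 4.1)

(-0.8, 4.1)


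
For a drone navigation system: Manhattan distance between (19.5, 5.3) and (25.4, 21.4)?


|19.5-25.4| + |5.3-21.4| = 5.9 + 16.1 = 22

22


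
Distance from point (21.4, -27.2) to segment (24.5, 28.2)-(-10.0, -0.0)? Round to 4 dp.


Project P onto AB: t = 0.8407 (clamped to [0,1])
Closest point on segment: (-4.5046, 4.4919)
Distance: 40.9319

40.9319


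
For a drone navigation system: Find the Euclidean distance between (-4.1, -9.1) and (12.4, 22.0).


dx=16.5, dy=31.1
d^2 = 16.5^2 + 31.1^2 = 1239.46
d = sqrt(1239.46) = 35.206

35.206


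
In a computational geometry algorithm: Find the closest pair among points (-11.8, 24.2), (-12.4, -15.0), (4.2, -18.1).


d(P0,P1) = 39.2046, d(P0,P2) = 45.2249, d(P1,P2) = 16.887
Closest: P1 and P2

Closest pair: (-12.4, -15.0) and (4.2, -18.1), distance = 16.887


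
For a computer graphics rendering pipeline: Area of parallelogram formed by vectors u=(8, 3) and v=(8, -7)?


|u x v| = |8*(-7) - 3*8|
= |(-56) - 24| = 80

80


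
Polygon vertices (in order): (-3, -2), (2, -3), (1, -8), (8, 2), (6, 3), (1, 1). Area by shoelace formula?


Shoelace sum: ((-3)*(-3) - 2*(-2)) + (2*(-8) - 1*(-3)) + (1*2 - 8*(-8)) + (8*3 - 6*2) + (6*1 - 1*3) + (1*(-2) - (-3)*1)
= 82
Area = |82|/2 = 41

41


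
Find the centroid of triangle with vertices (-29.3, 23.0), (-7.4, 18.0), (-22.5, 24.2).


Centroid = ((x_A+x_B+x_C)/3, (y_A+y_B+y_C)/3)
= (((-29.3)+(-7.4)+(-22.5))/3, (23+18+24.2)/3)
= (-19.7333, 21.7333)

(-19.7333, 21.7333)


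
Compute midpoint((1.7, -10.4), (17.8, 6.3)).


M = ((1.7+17.8)/2, ((-10.4)+6.3)/2)
= (9.75, -2.05)

(9.75, -2.05)


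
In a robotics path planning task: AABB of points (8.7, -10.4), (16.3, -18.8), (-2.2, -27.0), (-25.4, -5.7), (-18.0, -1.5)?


x range: [-25.4, 16.3]
y range: [-27, -1.5]
Bounding box: (-25.4,-27) to (16.3,-1.5)

(-25.4,-27) to (16.3,-1.5)


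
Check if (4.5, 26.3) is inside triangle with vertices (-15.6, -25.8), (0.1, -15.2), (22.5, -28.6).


Cross products: AB x AP = 604.91, BC x BP = 988.56, CA x CP = -2041.29
All same sign? no

No, outside


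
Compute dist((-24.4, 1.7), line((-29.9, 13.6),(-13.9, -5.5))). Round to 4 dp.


|cross product| = 85.35
|line direction| = sqrt(620.81) = 24.9161
Distance = 85.35/sqrt(620.81) = 3.4255

3.4255


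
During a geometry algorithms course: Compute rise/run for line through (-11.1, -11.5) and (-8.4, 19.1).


slope = (y2-y1)/(x2-x1) = (19.1-(-11.5))/((-8.4)-(-11.1)) = 30.6/2.7 = 11.3333

11.3333


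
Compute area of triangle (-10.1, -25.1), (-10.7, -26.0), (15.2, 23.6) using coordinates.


Area = |x_A(y_B-y_C) + x_B(y_C-y_A) + x_C(y_A-y_B)|/2
= |500.96 + (-521.09) + 13.68|/2
= 6.45/2 = 3.225

3.225


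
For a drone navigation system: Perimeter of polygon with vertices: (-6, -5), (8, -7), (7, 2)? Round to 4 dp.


Sides: (-6, -5)->(8, -7): sqrt(200) = 14.142136, (8, -7)->(7, 2): sqrt(82) = 9.055385, (7, 2)->(-6, -5): sqrt(218) = 14.764823
Sum = 37.962344
Perimeter = 37.9623

37.9623


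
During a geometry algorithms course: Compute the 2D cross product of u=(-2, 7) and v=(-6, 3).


u x v = u_x*v_y - u_y*v_x = (-2)*3 - 7*(-6)
= (-6) - (-42) = 36

36


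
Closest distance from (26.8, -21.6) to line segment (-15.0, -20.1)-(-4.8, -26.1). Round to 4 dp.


Project P onto AB: t = 1 (clamped to [0,1])
Closest point on segment: (-4.8, -26.1)
Distance: 31.9188

31.9188


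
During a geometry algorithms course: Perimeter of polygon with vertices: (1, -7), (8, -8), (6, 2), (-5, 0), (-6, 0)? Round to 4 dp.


Sides: (1, -7)->(8, -8): sqrt(50) = 7.071068, (8, -8)->(6, 2): sqrt(104) = 10.198039, (6, 2)->(-5, 0): sqrt(125) = 11.18034, (-5, 0)->(-6, 0): sqrt(1) = 1, (-6, 0)->(1, -7): sqrt(98) = 9.899495
Sum = 39.348942
Perimeter = 39.3489

39.3489


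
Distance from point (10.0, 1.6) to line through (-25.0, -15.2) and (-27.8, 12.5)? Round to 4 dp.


|cross product| = 1016.54
|line direction| = sqrt(775.13) = 27.8412
Distance = 1016.54/sqrt(775.13) = 36.5121

36.5121


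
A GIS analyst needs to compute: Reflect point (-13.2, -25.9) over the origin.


Reflection over origin: (x,y) -> (-x,-y)
(-13.2, -25.9) -> (13.2, 25.9)

(13.2, 25.9)


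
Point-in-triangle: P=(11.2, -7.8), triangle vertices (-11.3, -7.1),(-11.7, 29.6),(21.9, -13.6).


Cross products: AB x AP = -825.47, BC x BP = -267.36, CA x CP = -123.01
All same sign? yes

Yes, inside


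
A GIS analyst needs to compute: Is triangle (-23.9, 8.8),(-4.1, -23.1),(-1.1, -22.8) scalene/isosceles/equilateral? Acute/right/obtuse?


Side lengths squared: AB^2=1409.65, BC^2=9.09, CA^2=1518.4
Sorted: [9.09, 1409.65, 1518.4]
By sides: Scalene, By angles: Obtuse

Scalene, Obtuse


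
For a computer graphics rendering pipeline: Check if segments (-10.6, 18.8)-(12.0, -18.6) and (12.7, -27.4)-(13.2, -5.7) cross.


Cross products: d1=528.71, d2=19.59, d3=-172.7, d4=336.42
d1*d2 < 0 and d3*d4 < 0? no

No, they don't intersect


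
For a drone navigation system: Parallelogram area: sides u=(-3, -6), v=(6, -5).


|u x v| = |(-3)*(-5) - (-6)*6|
= |15 - (-36)| = 51

51


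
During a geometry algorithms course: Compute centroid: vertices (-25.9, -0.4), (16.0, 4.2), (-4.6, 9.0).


Centroid = ((x_A+x_B+x_C)/3, (y_A+y_B+y_C)/3)
= (((-25.9)+16+(-4.6))/3, ((-0.4)+4.2+9)/3)
= (-4.8333, 4.2667)

(-4.8333, 4.2667)


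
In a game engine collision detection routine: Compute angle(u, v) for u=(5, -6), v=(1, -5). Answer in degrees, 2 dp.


u.v = 35, |u| = sqrt(61) = 7.8102, |v| = sqrt(26) = 5.099
cos(theta) = u.v/(|u||v|) = 35/sqrt(1586) = 0.878853
theta = acos(0.878853) = 28.5 degrees

28.5 degrees


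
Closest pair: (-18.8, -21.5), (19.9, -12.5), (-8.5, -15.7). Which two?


d(P0,P1) = 39.7327, d(P0,P2) = 11.8207, d(P1,P2) = 28.5797
Closest: P0 and P2

Closest pair: (-18.8, -21.5) and (-8.5, -15.7), distance = 11.8207


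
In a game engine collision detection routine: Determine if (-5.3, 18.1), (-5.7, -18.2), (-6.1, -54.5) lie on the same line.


Cross product: ((-5.7)-(-5.3))*((-54.5)-18.1) - ((-18.2)-18.1)*((-6.1)-(-5.3))
= 0

Yes, collinear


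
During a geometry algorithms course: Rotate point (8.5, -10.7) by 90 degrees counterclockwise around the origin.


90° CCW: (x,y) -> (-y, x)
(8.5,-10.7) -> (10.7, 8.5)

(10.7, 8.5)


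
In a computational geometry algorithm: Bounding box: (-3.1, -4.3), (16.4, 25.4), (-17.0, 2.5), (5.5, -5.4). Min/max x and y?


x range: [-17, 16.4]
y range: [-5.4, 25.4]
Bounding box: (-17,-5.4) to (16.4,25.4)

(-17,-5.4) to (16.4,25.4)


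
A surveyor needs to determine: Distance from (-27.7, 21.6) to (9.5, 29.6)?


dx=37.2, dy=8
d^2 = 37.2^2 + 8^2 = 1447.84
d = sqrt(1447.84) = 38.0505

38.0505


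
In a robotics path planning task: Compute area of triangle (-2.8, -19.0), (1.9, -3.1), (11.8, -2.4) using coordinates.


Area = |x_A(y_B-y_C) + x_B(y_C-y_A) + x_C(y_A-y_B)|/2
= |1.96 + 31.54 + (-187.62)|/2
= 154.12/2 = 77.06

77.06


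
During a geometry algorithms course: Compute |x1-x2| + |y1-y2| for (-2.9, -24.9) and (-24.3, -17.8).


|(-2.9)-(-24.3)| + |(-24.9)-(-17.8)| = 21.4 + 7.1 = 28.5

28.5


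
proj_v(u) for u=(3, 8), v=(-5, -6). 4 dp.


u.v = -63, |v| = sqrt(61) = 7.8102
Scalar projection = u.v / |v| = -63 / sqrt(61) = -8.0663

-8.0663


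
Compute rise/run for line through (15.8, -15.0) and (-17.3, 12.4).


slope = (y2-y1)/(x2-x1) = (12.4-(-15))/((-17.3)-15.8) = 27.4/(-33.1) = -0.8278

-0.8278


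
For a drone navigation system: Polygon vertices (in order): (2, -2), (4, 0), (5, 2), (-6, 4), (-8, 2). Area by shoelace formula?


Shoelace sum: (2*0 - 4*(-2)) + (4*2 - 5*0) + (5*4 - (-6)*2) + ((-6)*2 - (-8)*4) + ((-8)*(-2) - 2*2)
= 80
Area = |80|/2 = 40

40


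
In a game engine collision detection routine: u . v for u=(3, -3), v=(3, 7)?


u . v = u_x*v_x + u_y*v_y = 3*3 + (-3)*7
= 9 + (-21) = -12

-12


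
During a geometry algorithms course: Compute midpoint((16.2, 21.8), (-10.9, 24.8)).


M = ((16.2+(-10.9))/2, (21.8+24.8)/2)
= (2.65, 23.3)

(2.65, 23.3)


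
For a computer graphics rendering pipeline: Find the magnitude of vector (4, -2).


|u| = sqrt(4^2 + (-2)^2) = sqrt(20) = 4.4721

4.4721


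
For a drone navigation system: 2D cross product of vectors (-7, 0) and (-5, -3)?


u x v = u_x*v_y - u_y*v_x = (-7)*(-3) - 0*(-5)
= 21 - 0 = 21

21


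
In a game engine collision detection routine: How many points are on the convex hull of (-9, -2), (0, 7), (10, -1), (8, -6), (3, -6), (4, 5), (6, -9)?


Convex hull vertices (CCW): (-9, -2), (6, -9), (8, -6), (10, -1), (4, 5), (0, 7)
Count = 6

6


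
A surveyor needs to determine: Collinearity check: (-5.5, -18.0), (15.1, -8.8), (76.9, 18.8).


Cross product: (15.1-(-5.5))*(18.8-(-18)) - ((-8.8)-(-18))*(76.9-(-5.5))
= 0

Yes, collinear


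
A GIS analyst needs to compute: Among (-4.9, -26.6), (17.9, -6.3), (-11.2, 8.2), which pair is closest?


d(P0,P1) = 30.5275, d(P0,P2) = 35.3657, d(P1,P2) = 32.5125
Closest: P0 and P1

Closest pair: (-4.9, -26.6) and (17.9, -6.3), distance = 30.5275


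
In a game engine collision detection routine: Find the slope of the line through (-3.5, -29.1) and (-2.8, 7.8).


slope = (y2-y1)/(x2-x1) = (7.8-(-29.1))/((-2.8)-(-3.5)) = 36.9/0.7 = 52.7143

52.7143


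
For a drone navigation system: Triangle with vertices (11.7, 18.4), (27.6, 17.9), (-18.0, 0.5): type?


Side lengths squared: AB^2=253.06, BC^2=2382.12, CA^2=1202.5
Sorted: [253.06, 1202.5, 2382.12]
By sides: Scalene, By angles: Obtuse

Scalene, Obtuse


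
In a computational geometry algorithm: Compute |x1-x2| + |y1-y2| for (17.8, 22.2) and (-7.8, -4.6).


|17.8-(-7.8)| + |22.2-(-4.6)| = 25.6 + 26.8 = 52.4

52.4


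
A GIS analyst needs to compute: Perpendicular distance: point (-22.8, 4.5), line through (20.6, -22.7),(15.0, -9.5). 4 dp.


|cross product| = 420.56
|line direction| = sqrt(205.6) = 14.3388
Distance = 420.56/sqrt(205.6) = 29.3303

29.3303


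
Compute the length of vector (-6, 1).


|u| = sqrt((-6)^2 + 1^2) = sqrt(37) = 6.0828

6.0828


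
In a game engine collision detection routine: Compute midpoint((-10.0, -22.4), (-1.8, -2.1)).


M = (((-10)+(-1.8))/2, ((-22.4)+(-2.1))/2)
= (-5.9, -12.25)

(-5.9, -12.25)


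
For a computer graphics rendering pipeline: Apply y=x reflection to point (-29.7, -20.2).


Reflection over y=x: (x,y) -> (y,x)
(-29.7, -20.2) -> (-20.2, -29.7)

(-20.2, -29.7)


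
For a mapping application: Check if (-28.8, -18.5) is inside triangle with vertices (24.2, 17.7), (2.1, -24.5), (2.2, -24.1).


Cross products: AB x AP = -1436.58, BC x BP = 12.96, CA x CP = 1419
All same sign? no

No, outside


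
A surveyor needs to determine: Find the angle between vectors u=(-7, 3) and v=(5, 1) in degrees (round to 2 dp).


u.v = -32, |u| = sqrt(58) = 7.6158, |v| = sqrt(26) = 5.099
cos(theta) = u.v/(|u||v|) = -32/sqrt(1508) = -0.824042
theta = acos(-0.824042) = 145.49 degrees

145.49 degrees


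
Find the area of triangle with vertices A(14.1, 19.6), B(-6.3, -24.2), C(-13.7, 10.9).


Area = |x_A(y_B-y_C) + x_B(y_C-y_A) + x_C(y_A-y_B)|/2
= |(-494.91) + 54.81 + (-600.06)|/2
= 1040.16/2 = 520.08

520.08


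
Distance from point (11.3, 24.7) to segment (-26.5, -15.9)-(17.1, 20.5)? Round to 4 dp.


Project P onto AB: t = 0.969 (clamped to [0,1])
Closest point on segment: (15.7484, 19.3716)
Distance: 6.9412

6.9412


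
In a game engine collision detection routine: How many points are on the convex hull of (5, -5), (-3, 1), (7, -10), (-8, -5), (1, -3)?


Convex hull vertices (CCW): (-8, -5), (7, -10), (5, -5), (-3, 1)
Count = 4

4


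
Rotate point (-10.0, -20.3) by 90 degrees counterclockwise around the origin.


90° CCW: (x,y) -> (-y, x)
(-10,-20.3) -> (20.3, -10)

(20.3, -10)


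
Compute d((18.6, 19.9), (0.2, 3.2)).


dx=-18.4, dy=-16.7
d^2 = (-18.4)^2 + (-16.7)^2 = 617.45
d = sqrt(617.45) = 24.8485

24.8485


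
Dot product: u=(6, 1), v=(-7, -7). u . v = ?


u . v = u_x*v_x + u_y*v_y = 6*(-7) + 1*(-7)
= (-42) + (-7) = -49

-49


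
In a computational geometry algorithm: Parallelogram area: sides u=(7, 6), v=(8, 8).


|u x v| = |7*8 - 6*8|
= |56 - 48| = 8

8


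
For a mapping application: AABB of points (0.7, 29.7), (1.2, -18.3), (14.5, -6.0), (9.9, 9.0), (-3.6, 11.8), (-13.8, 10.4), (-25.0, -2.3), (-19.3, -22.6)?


x range: [-25, 14.5]
y range: [-22.6, 29.7]
Bounding box: (-25,-22.6) to (14.5,29.7)

(-25,-22.6) to (14.5,29.7)


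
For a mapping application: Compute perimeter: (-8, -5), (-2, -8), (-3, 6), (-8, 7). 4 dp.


Sides: (-8, -5)->(-2, -8): sqrt(45) = 6.708204, (-2, -8)->(-3, 6): sqrt(197) = 14.035669, (-3, 6)->(-8, 7): sqrt(26) = 5.09902, (-8, 7)->(-8, -5): sqrt(144) = 12
Sum = 37.842893
Perimeter = 37.8429

37.8429


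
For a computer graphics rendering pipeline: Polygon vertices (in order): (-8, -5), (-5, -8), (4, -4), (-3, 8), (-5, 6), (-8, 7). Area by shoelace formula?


Shoelace sum: ((-8)*(-8) - (-5)*(-5)) + ((-5)*(-4) - 4*(-8)) + (4*8 - (-3)*(-4)) + ((-3)*6 - (-5)*8) + ((-5)*7 - (-8)*6) + ((-8)*(-5) - (-8)*7)
= 242
Area = |242|/2 = 121

121


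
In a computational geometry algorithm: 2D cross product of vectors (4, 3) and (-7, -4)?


u x v = u_x*v_y - u_y*v_x = 4*(-4) - 3*(-7)
= (-16) - (-21) = 5

5


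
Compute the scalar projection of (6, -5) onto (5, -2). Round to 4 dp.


u.v = 40, |v| = sqrt(29) = 5.3852
Scalar projection = u.v / |v| = 40 / sqrt(29) = 7.4278

7.4278


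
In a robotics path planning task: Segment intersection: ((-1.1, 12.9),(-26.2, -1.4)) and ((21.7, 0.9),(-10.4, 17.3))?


Cross products: d1=-11.28, d2=859.39, d3=627.24, d4=-243.43
d1*d2 < 0 and d3*d4 < 0? yes

Yes, they intersect


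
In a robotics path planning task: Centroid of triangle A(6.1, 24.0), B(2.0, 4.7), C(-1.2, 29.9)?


Centroid = ((x_A+x_B+x_C)/3, (y_A+y_B+y_C)/3)
= ((6.1+2+(-1.2))/3, (24+4.7+29.9)/3)
= (2.3, 19.5333)

(2.3, 19.5333)


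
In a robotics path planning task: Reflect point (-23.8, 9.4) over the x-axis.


Reflection over x-axis: (x,y) -> (x,-y)
(-23.8, 9.4) -> (-23.8, -9.4)

(-23.8, -9.4)


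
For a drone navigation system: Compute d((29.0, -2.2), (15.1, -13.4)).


dx=-13.9, dy=-11.2
d^2 = (-13.9)^2 + (-11.2)^2 = 318.65
d = sqrt(318.65) = 17.8508

17.8508


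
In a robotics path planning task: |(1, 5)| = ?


|u| = sqrt(1^2 + 5^2) = sqrt(26) = 5.099

5.099


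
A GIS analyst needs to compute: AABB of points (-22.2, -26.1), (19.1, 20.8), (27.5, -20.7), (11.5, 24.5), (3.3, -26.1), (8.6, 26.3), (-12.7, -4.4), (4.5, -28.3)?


x range: [-22.2, 27.5]
y range: [-28.3, 26.3]
Bounding box: (-22.2,-28.3) to (27.5,26.3)

(-22.2,-28.3) to (27.5,26.3)


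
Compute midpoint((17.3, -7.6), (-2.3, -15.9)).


M = ((17.3+(-2.3))/2, ((-7.6)+(-15.9))/2)
= (7.5, -11.75)

(7.5, -11.75)


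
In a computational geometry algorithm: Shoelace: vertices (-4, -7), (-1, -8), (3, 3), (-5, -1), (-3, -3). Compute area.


Shoelace sum: ((-4)*(-8) - (-1)*(-7)) + ((-1)*3 - 3*(-8)) + (3*(-1) - (-5)*3) + ((-5)*(-3) - (-3)*(-1)) + ((-3)*(-7) - (-4)*(-3))
= 79
Area = |79|/2 = 39.5

39.5


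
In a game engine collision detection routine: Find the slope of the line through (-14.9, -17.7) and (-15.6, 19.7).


slope = (y2-y1)/(x2-x1) = (19.7-(-17.7))/((-15.6)-(-14.9)) = 37.4/(-0.7) = -53.4286

-53.4286


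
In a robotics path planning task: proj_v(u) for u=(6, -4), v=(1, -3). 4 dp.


u.v = 18, |v| = sqrt(10) = 3.1623
Scalar projection = u.v / |v| = 18 / sqrt(10) = 5.6921

5.6921


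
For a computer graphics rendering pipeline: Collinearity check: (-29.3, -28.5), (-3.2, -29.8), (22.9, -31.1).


Cross product: ((-3.2)-(-29.3))*((-31.1)-(-28.5)) - ((-29.8)-(-28.5))*(22.9-(-29.3))
= 0

Yes, collinear


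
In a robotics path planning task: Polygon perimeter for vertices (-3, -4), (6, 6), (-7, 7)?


Sides: (-3, -4)->(6, 6): sqrt(181) = 13.453624, (6, 6)->(-7, 7): sqrt(170) = 13.038405, (-7, 7)->(-3, -4): sqrt(137) = 11.7047
Sum = 38.196729
Perimeter = 38.1967

38.1967


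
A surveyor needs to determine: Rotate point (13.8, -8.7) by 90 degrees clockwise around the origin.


90° CW: (x,y) -> (y, -x)
(13.8,-8.7) -> (-8.7, -13.8)

(-8.7, -13.8)


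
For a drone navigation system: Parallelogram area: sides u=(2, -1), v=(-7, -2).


|u x v| = |2*(-2) - (-1)*(-7)|
= |(-4) - 7| = 11

11


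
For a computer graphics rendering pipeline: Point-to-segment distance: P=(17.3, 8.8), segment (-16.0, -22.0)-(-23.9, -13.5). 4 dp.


Project P onto AB: t = 0 (clamped to [0,1])
Closest point on segment: (-16, -22)
Distance: 45.36

45.36


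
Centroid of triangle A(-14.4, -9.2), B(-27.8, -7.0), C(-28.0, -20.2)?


Centroid = ((x_A+x_B+x_C)/3, (y_A+y_B+y_C)/3)
= (((-14.4)+(-27.8)+(-28))/3, ((-9.2)+(-7)+(-20.2))/3)
= (-23.4, -12.1333)

(-23.4, -12.1333)


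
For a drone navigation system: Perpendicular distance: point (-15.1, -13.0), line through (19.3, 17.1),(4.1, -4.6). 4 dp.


|cross product| = 288.96
|line direction| = sqrt(701.93) = 26.494
Distance = 288.96/sqrt(701.93) = 10.9066

10.9066


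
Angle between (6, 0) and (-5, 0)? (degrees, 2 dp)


u.v = -30, |u| = sqrt(36) = 6, |v| = sqrt(25) = 5
cos(theta) = u.v/(|u||v|) = -30/sqrt(900) = -1
theta = acos(-1) = 180 degrees

180 degrees


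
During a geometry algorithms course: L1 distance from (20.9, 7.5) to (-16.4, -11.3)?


|20.9-(-16.4)| + |7.5-(-11.3)| = 37.3 + 18.8 = 56.1

56.1


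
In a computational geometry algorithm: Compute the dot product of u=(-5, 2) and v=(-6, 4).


u . v = u_x*v_x + u_y*v_y = (-5)*(-6) + 2*4
= 30 + 8 = 38

38


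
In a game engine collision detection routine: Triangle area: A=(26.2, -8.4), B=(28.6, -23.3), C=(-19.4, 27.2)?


Area = |x_A(y_B-y_C) + x_B(y_C-y_A) + x_C(y_A-y_B)|/2
= |(-1323.1) + 1018.16 + (-289.06)|/2
= 594/2 = 297

297
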